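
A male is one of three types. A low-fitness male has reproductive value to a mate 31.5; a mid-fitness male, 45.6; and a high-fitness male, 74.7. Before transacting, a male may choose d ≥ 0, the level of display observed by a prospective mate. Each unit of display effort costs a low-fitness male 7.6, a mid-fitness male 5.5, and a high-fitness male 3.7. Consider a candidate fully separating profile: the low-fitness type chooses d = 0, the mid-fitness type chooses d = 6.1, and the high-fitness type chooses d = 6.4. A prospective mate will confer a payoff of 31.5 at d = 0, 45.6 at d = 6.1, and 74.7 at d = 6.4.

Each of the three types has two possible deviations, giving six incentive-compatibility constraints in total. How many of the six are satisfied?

4

Low-fitness (own payoff 31.5): to d=6.1 gives 45.6 − 7.6×6.1 = -0.76 → no gain ✓; to d=6.4 gives 74.7 − 7.6×6.4 = 26.06 → no gain ✓.
Mid-fitness (own payoff 45.6 − 5.5×6.1 = 12.05): to d=0 gives 31.5 → profitable ✗; to d=6.4 gives 74.7 − 5.5×6.4 = 39.5 → profitable ✗.
High-fitness (own payoff 74.7 − 3.7×6.4 = 51.02): to d=0 gives 31.5 → no gain ✓; to d=6.1 gives 45.6 − 3.7×6.1 = 23.03 → no gain ✓.
4 of the 6 constraints hold; not an equilibrium.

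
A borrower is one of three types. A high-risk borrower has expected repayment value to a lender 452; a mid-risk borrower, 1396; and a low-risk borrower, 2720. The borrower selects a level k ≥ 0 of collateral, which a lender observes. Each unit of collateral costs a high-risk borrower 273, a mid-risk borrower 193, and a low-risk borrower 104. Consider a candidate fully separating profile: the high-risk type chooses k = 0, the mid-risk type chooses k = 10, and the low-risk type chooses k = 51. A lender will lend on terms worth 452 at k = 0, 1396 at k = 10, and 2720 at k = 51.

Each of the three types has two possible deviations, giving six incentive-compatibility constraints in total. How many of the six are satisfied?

3

Low-risk (own payoff 2720 − 104×51 = -2584): to k=0 gives 452 → profitable ✗; to k=10 gives 1396 − 104×10 = 356 → profitable ✗.
High-risk (own payoff 452): to k=10 gives 1396 − 273×10 = -1334 → no gain ✓; to k=51 gives 2720 − 273×51 = -11203 → no gain ✓.
Mid-risk (own payoff 1396 − 193×10 = -534): to k=0 gives 452 → profitable ✗; to k=51 gives 2720 − 193×51 = -7123 → no gain ✓.
3 of the 6 constraints hold; not an equilibrium.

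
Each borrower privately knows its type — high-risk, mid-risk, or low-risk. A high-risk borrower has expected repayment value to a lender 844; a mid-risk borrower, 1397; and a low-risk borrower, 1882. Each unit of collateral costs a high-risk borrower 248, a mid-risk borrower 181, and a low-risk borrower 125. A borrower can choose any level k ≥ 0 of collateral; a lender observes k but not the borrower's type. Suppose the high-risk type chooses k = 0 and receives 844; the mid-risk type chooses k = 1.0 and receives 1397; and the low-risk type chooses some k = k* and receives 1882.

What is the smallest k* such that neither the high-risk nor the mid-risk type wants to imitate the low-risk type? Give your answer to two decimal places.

4.19

Mid-risk type (on-path payoff 1397 − 181×1.0 = 1216) won't mimic when 1216 ≥ 1882 − 181·k*, i.e. k* ≥ 3.68.
High-risk type (on-path payoff 844) won't mimic when 844 ≥ 1882 − 248·k*, i.e. k* ≥ 4.19.
Both must hold, so k* = max(4.19, 3.68) = 4.19. The high-risk type's constraint binds.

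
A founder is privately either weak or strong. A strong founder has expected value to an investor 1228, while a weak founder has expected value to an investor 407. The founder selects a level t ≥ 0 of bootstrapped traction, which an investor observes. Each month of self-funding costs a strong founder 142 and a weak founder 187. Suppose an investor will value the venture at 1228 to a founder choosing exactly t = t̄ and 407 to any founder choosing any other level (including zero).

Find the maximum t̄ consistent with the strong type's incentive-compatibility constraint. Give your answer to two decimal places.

5.78

Choosing t̄ yields the strong type 1228 − 142·t̄; choosing zero yields 407.
The strong type is indifferent at 1228 − 142·t̄ = 407, i.e. t̄ = (1228 − 407) / 142 ≈ 5.78.
For any t̄ above 5.78 the strong type would rather pool at zero, so separation collapses.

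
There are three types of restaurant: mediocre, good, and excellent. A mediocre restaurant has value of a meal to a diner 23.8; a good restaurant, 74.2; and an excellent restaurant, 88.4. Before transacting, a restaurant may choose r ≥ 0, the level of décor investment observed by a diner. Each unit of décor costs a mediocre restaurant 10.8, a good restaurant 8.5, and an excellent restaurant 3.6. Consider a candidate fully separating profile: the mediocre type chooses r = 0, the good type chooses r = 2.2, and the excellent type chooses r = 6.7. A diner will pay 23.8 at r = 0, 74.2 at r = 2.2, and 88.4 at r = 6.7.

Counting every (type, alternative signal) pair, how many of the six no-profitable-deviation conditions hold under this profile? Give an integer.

Mediocre (own payoff 23.8): to r=2.2 gives 74.2 − 10.8×2.2 = 50.44 → profitable ✗; to r=6.7 gives 88.4 − 10.8×6.7 = 16.04 → no gain ✓.
Excellent (own payoff 88.4 − 3.6×6.7 = 64.28): to r=0 gives 23.8 → no gain ✓; to r=2.2 gives 74.2 − 3.6×2.2 = 66.28 → profitable ✗.
Good (own payoff 74.2 − 8.5×2.2 = 55.5): to r=0 gives 23.8 → no gain ✓; to r=6.7 gives 88.4 − 8.5×6.7 = 31.45 → no gain ✓.
4 of the 6 constraints hold; not an equilibrium.

4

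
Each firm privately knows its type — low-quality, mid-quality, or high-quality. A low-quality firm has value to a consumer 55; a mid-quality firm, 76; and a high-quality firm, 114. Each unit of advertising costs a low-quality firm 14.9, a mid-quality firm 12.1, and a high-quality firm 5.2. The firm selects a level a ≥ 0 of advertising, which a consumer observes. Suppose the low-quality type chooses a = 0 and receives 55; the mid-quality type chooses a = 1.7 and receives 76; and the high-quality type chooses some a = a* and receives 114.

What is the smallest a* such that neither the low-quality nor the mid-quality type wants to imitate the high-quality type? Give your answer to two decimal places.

4.84

Mid-quality type (on-path payoff 76 − 12.1×1.7 = 55.43) won't mimic when 55.43 ≥ 114 − 12.1·a*, i.e. a* ≥ 4.84.
Low-quality type (on-path payoff 55) won't mimic when 55 ≥ 114 − 14.9·a*, i.e. a* ≥ 3.96.
Both must hold, so a* = max(3.96, 4.84) = 4.84. The mid-quality type's constraint binds.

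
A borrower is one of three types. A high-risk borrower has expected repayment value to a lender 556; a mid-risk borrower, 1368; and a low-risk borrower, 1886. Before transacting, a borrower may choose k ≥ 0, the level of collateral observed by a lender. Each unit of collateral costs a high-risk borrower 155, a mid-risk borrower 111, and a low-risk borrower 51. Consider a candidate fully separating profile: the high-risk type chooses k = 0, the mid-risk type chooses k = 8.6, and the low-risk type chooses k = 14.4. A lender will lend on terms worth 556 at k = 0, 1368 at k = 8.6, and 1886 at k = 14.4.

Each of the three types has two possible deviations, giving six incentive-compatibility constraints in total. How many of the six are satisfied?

5

Low-risk (own payoff 1886 − 51×14.4 = 1151.6): to k=0 gives 556 → no gain ✓; to k=8.6 gives 1368 − 51×8.6 = 929.4 → no gain ✓.
High-risk (own payoff 556): to k=8.6 gives 1368 − 155×8.6 = 35 → no gain ✓; to k=14.4 gives 1886 − 155×14.4 = -346 → no gain ✓.
Mid-risk (own payoff 1368 − 111×8.6 = 413.4): to k=0 gives 556 → profitable ✗; to k=14.4 gives 1886 − 111×14.4 = 287.6 → no gain ✓.
5 of the 6 constraints hold; not an equilibrium.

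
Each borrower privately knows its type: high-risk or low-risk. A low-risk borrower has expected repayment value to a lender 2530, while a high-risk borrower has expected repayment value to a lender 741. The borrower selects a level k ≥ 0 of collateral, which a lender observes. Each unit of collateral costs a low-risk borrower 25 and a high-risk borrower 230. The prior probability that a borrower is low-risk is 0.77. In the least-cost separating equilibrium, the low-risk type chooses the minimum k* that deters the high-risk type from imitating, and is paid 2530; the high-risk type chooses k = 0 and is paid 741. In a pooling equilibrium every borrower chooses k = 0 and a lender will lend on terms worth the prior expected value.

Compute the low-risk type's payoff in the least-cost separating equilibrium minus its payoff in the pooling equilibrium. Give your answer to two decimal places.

Least-cost separating signal: k* solves 741 = 2530 − 230·k*, so k* = (2530 − 741)/230 ≈ 7.7783.
Low-risk type's separating payoff: 2530 − 25 × k* = 2530 − 25 × (2530 − 741)/230 = 2530 − 44725/230 ≈ 2335.5435.
Pooling payoff: 0.77 × 2530 + 0.23 × 741 = 2118.53.
Difference: 2335.5435 − 2118.53 = 217.0135, i.e. 217.01 to two decimal places.
The low-risk type prefers to separate.

217.01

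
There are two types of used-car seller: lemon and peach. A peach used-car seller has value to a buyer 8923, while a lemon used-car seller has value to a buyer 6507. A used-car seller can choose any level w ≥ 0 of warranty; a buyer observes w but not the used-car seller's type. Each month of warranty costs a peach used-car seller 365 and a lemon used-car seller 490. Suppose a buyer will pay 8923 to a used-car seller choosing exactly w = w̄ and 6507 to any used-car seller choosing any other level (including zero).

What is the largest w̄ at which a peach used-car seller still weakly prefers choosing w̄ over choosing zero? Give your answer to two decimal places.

6.62

Choosing w̄ yields the peach type 8923 − 365·w̄; choosing zero yields 6507.
The peach type is indifferent at 8923 − 365·w̄ = 6507, i.e. w̄ = (8923 − 6507) / 365 ≈ 6.62.
For any w̄ above 6.62 the peach type would rather pool at zero, so separation collapses.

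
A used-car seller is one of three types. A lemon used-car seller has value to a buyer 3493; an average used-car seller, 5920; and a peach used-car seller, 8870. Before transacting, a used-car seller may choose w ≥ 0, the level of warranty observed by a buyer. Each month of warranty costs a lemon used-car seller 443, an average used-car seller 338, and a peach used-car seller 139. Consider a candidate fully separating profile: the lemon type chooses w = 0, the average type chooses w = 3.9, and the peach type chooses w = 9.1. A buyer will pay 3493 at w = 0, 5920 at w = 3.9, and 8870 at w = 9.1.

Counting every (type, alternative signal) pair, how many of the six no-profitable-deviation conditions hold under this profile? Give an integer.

3

Peach (own payoff 8870 − 139×9.1 = 7605.1): to w=0 gives 3493 → no gain ✓; to w=3.9 gives 5920 − 139×3.9 = 5377.9 → no gain ✓.
Lemon (own payoff 3493): to w=3.9 gives 5920 − 443×3.9 = 4192.3 → profitable ✗; to w=9.1 gives 8870 − 443×9.1 = 4838.7 → profitable ✗.
Average (own payoff 5920 − 338×3.9 = 4601.8): to w=0 gives 3493 → no gain ✓; to w=9.1 gives 8870 − 338×9.1 = 5794.2 → profitable ✗.
3 of the 6 constraints hold; not an equilibrium.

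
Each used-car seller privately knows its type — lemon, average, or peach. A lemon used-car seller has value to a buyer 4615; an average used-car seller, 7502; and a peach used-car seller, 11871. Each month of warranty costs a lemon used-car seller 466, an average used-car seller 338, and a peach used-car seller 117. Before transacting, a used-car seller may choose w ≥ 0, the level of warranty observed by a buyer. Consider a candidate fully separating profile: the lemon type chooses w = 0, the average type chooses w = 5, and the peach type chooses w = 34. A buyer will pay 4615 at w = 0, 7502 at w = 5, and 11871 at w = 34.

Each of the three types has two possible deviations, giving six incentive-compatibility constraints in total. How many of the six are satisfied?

5

Lemon (own payoff 4615): to w=5 gives 7502 − 466×5 = 5172 → profitable ✗; to w=34 gives 11871 − 466×34 = -3973 → no gain ✓.
Peach (own payoff 11871 − 117×34 = 7893): to w=0 gives 4615 → no gain ✓; to w=5 gives 7502 − 117×5 = 6917 → no gain ✓.
Average (own payoff 7502 − 338×5 = 5812): to w=0 gives 4615 → no gain ✓; to w=34 gives 11871 − 338×34 = 379 → no gain ✓.
5 of the 6 constraints hold; not an equilibrium.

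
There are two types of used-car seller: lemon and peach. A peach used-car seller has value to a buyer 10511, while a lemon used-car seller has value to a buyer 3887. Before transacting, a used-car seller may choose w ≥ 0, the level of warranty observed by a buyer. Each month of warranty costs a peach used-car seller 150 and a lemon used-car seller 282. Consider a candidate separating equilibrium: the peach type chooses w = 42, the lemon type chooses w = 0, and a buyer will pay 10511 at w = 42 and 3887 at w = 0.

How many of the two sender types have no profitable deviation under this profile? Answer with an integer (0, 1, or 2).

2

Peach type: signal → 10511 − 150 × 42 = 4211; deviate to 0 → 3887. IC holds (4211 ≥ 3887).
Lemon type: stay at 0 → 3887; mimic → 10511 − 282 × 42 = -1333. IC holds (3887 ≥ -1333).
2 of 2 constraints hold, so this is a separating equilibrium.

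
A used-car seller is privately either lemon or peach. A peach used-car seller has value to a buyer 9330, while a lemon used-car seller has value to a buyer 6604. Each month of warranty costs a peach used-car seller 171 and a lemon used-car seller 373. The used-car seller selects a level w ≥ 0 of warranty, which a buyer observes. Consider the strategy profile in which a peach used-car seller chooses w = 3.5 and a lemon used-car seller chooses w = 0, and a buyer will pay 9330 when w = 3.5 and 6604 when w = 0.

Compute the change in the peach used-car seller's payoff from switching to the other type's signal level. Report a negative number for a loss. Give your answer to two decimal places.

Playing w = 3.5 the peach used-car seller receives 9330 − 171 × 3.5 = 8731.5.
Deviating to w = 0 yields 6604 instead.
Gain from deviating: 6604 − 8731.5 = -2127.50.
The gain is negative, so the peach type's incentive-compatibility constraint is satisfied.

-2127.50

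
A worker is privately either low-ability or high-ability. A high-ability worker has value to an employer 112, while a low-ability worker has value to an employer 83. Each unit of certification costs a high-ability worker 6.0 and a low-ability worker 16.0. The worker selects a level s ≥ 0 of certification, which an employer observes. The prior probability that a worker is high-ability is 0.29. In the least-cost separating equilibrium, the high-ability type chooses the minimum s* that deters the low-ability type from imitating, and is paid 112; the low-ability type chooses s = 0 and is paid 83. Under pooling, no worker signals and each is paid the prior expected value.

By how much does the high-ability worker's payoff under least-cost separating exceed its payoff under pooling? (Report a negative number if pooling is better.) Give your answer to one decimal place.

Least-cost separating signal: s* solves 83 = 112 − 16.0·s*, so s* = (112 − 83)/16.0 = 1.8125.
High-ability type's separating payoff: 112 − 6.0 × s* = 112 − 6.0 × (112 − 83)/16.0 = 112 − 174/16.0 = 101.125.
Pooling payoff: 0.29 × 112 + 0.71 × 83 = 91.41.
Difference: 101.125 − 91.41 = 9.715, i.e. 9.7 to one decimal place.
The high-ability type prefers to separate.

9.7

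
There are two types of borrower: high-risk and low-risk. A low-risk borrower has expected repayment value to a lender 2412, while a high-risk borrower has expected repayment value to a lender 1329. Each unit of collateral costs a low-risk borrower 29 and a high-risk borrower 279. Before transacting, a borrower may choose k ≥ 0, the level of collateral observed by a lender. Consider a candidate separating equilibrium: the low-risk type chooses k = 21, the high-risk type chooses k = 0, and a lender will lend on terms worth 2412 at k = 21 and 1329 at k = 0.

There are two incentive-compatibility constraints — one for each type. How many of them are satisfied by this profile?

High-risk type: stay at 0 → 1329; mimic → 2412 − 279 × 21 = -3447. IC holds (1329 ≥ -3447).
Low-risk type: signal → 2412 − 29 × 21 = 1803; deviate to 0 → 1329. IC holds (1803 ≥ 1329).
2 of 2 constraints hold, so this is a separating equilibrium.

2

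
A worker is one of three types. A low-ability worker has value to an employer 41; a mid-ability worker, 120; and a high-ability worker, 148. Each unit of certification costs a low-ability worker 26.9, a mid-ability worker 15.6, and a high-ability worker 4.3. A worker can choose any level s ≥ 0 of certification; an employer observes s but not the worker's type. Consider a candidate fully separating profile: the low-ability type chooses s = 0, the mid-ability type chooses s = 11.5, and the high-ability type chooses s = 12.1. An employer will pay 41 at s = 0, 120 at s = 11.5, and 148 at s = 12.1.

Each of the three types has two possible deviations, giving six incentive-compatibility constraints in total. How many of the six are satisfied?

4

High-ability (own payoff 148 − 4.3×12.1 = 95.97): to s=0 gives 41 → no gain ✓; to s=11.5 gives 120 − 4.3×11.5 = 70.55 → no gain ✓.
Low-ability (own payoff 41): to s=11.5 gives 120 − 26.9×11.5 = -189.35 → no gain ✓; to s=12.1 gives 148 − 26.9×12.1 = -177.49 → no gain ✓.
Mid-ability (own payoff 120 − 15.6×11.5 = -59.4): to s=0 gives 41 → profitable ✗; to s=12.1 gives 148 − 15.6×12.1 = -40.76 → profitable ✗.
4 of the 6 constraints hold; not an equilibrium.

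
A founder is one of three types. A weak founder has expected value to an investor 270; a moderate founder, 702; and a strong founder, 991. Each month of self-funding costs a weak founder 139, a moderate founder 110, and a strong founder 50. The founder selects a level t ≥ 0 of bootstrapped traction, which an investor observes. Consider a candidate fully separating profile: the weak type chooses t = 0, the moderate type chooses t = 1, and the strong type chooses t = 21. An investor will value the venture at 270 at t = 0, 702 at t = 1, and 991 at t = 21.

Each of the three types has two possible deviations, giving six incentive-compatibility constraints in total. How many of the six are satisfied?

Weak (own payoff 270): to t=1 gives 702 − 139×1 = 563 → profitable ✗; to t=21 gives 991 − 139×21 = -1928 → no gain ✓.
Strong (own payoff 991 − 50×21 = -59): to t=0 gives 270 → profitable ✗; to t=1 gives 702 − 50×1 = 652 → profitable ✗.
Moderate (own payoff 702 − 110×1 = 592): to t=0 gives 270 → no gain ✓; to t=21 gives 991 − 110×21 = -1319 → no gain ✓.
3 of the 6 constraints hold; not an equilibrium.

3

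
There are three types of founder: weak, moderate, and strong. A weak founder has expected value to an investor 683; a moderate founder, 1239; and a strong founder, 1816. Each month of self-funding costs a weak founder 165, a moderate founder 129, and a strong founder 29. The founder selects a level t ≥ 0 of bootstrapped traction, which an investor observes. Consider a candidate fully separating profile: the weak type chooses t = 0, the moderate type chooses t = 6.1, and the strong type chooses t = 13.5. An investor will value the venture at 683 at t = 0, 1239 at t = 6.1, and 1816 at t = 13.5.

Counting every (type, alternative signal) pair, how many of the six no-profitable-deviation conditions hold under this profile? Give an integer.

Weak (own payoff 683): to t=6.1 gives 1239 − 165×6.1 = 232.5 → no gain ✓; to t=13.5 gives 1816 − 165×13.5 = -411.5 → no gain ✓.
Strong (own payoff 1816 − 29×13.5 = 1424.5): to t=0 gives 683 → no gain ✓; to t=6.1 gives 1239 − 29×6.1 = 1062.1 → no gain ✓.
Moderate (own payoff 1239 − 129×6.1 = 452.1): to t=0 gives 683 → profitable ✗; to t=13.5 gives 1816 − 129×13.5 = 74.5 → no gain ✓.
5 of the 6 constraints hold; not an equilibrium.

5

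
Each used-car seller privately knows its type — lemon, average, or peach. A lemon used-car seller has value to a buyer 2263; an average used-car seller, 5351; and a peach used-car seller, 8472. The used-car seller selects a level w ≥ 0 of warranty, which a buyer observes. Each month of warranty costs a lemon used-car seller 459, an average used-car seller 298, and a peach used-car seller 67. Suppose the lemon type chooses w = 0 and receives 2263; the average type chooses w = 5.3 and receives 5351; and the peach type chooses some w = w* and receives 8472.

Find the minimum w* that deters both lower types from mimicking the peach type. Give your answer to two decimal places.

Lemon type (on-path payoff 2263) won't mimic when 2263 ≥ 8472 − 459·w*, i.e. w* ≥ 13.53.
Average type (on-path payoff 5351 − 298×5.3 = 3771.6) won't mimic when 3771.6 ≥ 8472 − 298·w*, i.e. w* ≥ 15.77.
Both must hold, so w* = max(13.53, 15.77) = 15.77. The average type's constraint binds.

15.77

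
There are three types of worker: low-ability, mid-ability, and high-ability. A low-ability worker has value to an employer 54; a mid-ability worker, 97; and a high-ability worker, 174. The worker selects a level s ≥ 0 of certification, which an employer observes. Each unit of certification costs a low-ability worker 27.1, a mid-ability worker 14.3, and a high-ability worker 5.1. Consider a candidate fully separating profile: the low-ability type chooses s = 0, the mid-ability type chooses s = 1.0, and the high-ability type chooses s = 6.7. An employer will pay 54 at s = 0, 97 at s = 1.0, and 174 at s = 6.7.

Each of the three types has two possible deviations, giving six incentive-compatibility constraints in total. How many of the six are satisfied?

5

Mid-ability (own payoff 97 − 14.3×1.0 = 82.7): to s=0 gives 54 → no gain ✓; to s=6.7 gives 174 − 14.3×6.7 = 78.19 → no gain ✓.
Low-ability (own payoff 54): to s=1.0 gives 97 − 27.1×1.0 = 69.9 → profitable ✗; to s=6.7 gives 174 − 27.1×6.7 = -7.57 → no gain ✓.
High-ability (own payoff 174 − 5.1×6.7 = 139.83): to s=0 gives 54 → no gain ✓; to s=1.0 gives 97 − 5.1×1.0 = 91.9 → no gain ✓.
5 of the 6 constraints hold; not an equilibrium.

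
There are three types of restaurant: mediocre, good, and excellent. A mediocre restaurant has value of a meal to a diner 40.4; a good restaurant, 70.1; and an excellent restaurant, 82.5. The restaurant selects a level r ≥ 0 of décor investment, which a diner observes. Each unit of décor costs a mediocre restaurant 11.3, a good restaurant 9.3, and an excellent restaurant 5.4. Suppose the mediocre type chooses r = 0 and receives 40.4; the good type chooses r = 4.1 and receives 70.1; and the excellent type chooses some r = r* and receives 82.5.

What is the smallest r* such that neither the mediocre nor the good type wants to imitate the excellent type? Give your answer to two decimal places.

Good type (on-path payoff 70.1 − 9.3×4.1 = 31.97) won't mimic when 31.97 ≥ 82.5 − 9.3·r*, i.e. r* ≥ 5.43.
Mediocre type (on-path payoff 40.4) won't mimic when 40.4 ≥ 82.5 − 11.3·r*, i.e. r* ≥ 3.73.
Both must hold, so r* = max(3.73, 5.43) = 5.43. The good type's constraint binds.

5.43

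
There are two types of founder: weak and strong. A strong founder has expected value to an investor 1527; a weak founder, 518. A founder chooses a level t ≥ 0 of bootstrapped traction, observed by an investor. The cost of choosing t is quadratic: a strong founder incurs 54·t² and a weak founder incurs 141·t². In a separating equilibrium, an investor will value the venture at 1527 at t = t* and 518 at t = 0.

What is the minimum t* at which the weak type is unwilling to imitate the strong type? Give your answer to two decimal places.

2.68

The weak type at t = 0 receives 518; imitating at t* yields 1527 − 141·t*².
Indifference: 518 = 1527 − 141·t*², so t*² = (1527 − 518) / 141 ≈ 7.1560.
t* = √7.1560 ≈ 2.68.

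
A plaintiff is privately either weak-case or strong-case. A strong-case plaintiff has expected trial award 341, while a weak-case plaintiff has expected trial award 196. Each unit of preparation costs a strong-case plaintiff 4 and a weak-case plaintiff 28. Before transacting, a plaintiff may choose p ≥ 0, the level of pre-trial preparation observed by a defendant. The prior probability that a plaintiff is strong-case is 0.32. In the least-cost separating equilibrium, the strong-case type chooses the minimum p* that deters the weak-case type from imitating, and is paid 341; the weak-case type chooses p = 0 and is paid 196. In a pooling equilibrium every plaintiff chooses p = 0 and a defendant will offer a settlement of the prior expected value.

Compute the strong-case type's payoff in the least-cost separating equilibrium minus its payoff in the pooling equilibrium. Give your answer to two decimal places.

77.89

Least-cost separating signal: p* solves 196 = 341 − 28·p*, so p* = (341 − 196)/28 ≈ 5.1786.
Strong-case type's separating payoff: 341 − 4 × p* = 341 − 4 × (341 − 196)/28 = 341 − 580/28 ≈ 320.2857.
Pooling payoff: 0.32 × 341 + 0.68 × 196 = 242.4.
Difference: 320.2857 − 242.4 = 77.8857, i.e. 77.89 to two decimal places.
The strong-case type prefers to separate.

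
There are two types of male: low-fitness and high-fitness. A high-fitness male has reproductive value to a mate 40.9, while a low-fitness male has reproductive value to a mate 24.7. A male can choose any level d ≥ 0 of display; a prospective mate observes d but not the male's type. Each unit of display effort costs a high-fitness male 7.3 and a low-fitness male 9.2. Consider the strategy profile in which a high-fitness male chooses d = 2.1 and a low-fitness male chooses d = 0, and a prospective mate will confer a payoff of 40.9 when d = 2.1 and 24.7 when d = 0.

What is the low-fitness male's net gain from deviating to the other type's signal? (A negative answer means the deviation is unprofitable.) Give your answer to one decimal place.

-3.1

Playing d = 0 the low-fitness male receives 24.7.
Deviating to d = 2.1 brings payment 40.9 at cost 9.2 × 2.1 = 19.32, netting 21.58.
Gain from deviating: 21.58 − 24.7 = -3.12, i.e. -3.1 to one decimal place.
The gain is negative, so the low-fitness type's incentive-compatibility constraint is satisfied.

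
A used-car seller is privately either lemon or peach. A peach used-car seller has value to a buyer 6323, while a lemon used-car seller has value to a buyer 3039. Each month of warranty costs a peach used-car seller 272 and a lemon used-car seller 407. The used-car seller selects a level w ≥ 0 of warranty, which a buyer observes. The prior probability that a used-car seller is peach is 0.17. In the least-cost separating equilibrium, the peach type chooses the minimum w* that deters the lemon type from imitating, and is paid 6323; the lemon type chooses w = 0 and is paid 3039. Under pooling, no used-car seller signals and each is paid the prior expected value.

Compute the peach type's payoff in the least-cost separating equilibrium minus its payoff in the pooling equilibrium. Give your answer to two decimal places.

531.01

Least-cost separating signal: w* solves 3039 = 6323 − 407·w*, so w* = (6323 − 3039)/407 ≈ 8.0688.
Peach type's separating payoff: 6323 − 272 × w* = 6323 − 272 × (6323 − 3039)/407 = 6323 − 893248/407 ≈ 4128.2875.
Pooling payoff: 0.17 × 6323 + 0.83 × 3039 = 3597.28.
Difference: 4128.2875 − 3597.28 = 531.0075, i.e. 531.01 to two decimal places.
The peach type prefers to separate.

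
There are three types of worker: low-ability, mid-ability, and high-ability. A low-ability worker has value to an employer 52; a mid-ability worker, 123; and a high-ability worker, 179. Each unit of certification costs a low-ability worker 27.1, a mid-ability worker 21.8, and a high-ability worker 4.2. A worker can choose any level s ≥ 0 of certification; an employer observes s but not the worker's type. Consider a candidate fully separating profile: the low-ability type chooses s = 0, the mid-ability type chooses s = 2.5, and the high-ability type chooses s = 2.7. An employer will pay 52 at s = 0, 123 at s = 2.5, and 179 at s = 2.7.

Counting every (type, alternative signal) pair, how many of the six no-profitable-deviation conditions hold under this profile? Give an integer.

Mid-ability (own payoff 123 − 21.8×2.5 = 68.5): to s=0 gives 52 → no gain ✓; to s=2.7 gives 179 − 21.8×2.7 = 120.14 → profitable ✗.
High-ability (own payoff 179 − 4.2×2.7 = 167.66): to s=0 gives 52 → no gain ✓; to s=2.5 gives 123 − 4.2×2.5 = 112.5 → no gain ✓.
Low-ability (own payoff 52): to s=2.5 gives 123 − 27.1×2.5 = 55.25 → profitable ✗; to s=2.7 gives 179 − 27.1×2.7 = 105.83 → profitable ✗.
3 of the 6 constraints hold; not an equilibrium.

3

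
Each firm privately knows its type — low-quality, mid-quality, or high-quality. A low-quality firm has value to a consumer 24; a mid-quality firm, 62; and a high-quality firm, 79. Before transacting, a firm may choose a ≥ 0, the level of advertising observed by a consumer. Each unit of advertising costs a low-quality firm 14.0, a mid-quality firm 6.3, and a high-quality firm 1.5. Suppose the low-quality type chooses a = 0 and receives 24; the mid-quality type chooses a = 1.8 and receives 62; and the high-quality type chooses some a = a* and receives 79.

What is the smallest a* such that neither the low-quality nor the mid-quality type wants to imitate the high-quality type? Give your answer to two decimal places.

4.50

Low-quality type (on-path payoff 24) won't mimic when 24 ≥ 79 − 14.0·a*, i.e. a* ≥ 3.93.
Mid-quality type (on-path payoff 62 − 6.3×1.8 = 50.66) won't mimic when 50.66 ≥ 79 − 6.3·a*, i.e. a* ≥ 4.50.
Both must hold, so a* = max(3.93, 4.50) = 4.50. The mid-quality type's constraint binds.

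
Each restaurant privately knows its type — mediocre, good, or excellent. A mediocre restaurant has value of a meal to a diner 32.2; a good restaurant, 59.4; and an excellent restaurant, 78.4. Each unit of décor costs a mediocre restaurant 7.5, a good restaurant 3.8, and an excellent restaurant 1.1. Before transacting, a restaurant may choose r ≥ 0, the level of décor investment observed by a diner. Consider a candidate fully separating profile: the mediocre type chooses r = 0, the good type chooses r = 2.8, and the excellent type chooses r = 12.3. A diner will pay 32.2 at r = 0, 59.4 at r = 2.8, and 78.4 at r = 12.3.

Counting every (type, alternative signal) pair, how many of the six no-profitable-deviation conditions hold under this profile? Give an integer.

5

Good (own payoff 59.4 − 3.8×2.8 = 48.76): to r=0 gives 32.2 → no gain ✓; to r=12.3 gives 78.4 − 3.8×12.3 = 31.66 → no gain ✓.
Mediocre (own payoff 32.2): to r=2.8 gives 59.4 − 7.5×2.8 = 38.4 → profitable ✗; to r=12.3 gives 78.4 − 7.5×12.3 = -13.85 → no gain ✓.
Excellent (own payoff 78.4 − 1.1×12.3 = 64.87): to r=0 gives 32.2 → no gain ✓; to r=2.8 gives 59.4 − 1.1×2.8 = 56.32 → no gain ✓.
5 of the 6 constraints hold; not an equilibrium.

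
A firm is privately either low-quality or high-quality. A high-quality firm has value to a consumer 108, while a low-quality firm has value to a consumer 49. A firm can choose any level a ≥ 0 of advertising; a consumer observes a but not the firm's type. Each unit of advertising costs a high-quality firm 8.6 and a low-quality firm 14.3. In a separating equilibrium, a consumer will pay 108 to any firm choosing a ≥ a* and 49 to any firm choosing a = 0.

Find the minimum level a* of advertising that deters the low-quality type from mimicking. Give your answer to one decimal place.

A low-quality firm choosing a = 0 receives 49.
Imitating at a* instead would pay 108 at cost 14.3·a*, netting 108 − 14.3·a*.
Indifference: 49 = 108 − 14.3·a*, so a* = (108 − 49) / 14.3 ≈ 4.1.
At a* the low-quality type's incentive constraint just binds; the high-quality type strictly prefers a* since its per-unit cost is lower.

4.1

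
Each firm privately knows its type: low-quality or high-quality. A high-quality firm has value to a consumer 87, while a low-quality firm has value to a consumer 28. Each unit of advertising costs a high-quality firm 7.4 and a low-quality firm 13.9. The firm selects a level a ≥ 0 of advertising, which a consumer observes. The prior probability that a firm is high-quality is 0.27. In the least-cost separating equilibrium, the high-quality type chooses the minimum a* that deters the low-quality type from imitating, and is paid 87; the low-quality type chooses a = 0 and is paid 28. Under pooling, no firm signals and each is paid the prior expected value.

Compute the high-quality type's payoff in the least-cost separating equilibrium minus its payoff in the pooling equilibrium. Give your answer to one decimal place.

11.7

Least-cost separating signal: a* solves 28 = 87 − 13.9·a*, so a* = (87 − 28)/13.9 ≈ 4.2446.
High-quality type's separating payoff: 87 − 7.4 × a* = 87 − 7.4 × (87 − 28)/13.9 = 87 − 436.6/13.9 ≈ 55.590.
Pooling payoff: 0.27 × 87 + 0.73 × 28 = 43.93.
Difference: 55.590 − 43.93 = 11.66, i.e. 11.7 to one decimal place.
The high-quality type prefers to separate.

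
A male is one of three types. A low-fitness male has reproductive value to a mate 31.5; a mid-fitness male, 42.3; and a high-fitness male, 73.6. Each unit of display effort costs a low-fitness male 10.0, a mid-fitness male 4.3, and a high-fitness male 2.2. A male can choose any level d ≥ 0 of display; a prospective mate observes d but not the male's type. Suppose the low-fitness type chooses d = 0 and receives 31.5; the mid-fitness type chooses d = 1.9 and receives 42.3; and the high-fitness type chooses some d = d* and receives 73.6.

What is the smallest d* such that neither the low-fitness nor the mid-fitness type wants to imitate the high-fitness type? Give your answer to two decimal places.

Low-fitness type (on-path payoff 31.5) won't mimic when 31.5 ≥ 73.6 − 10.0·d*, i.e. d* ≥ 4.21.
Mid-fitness type (on-path payoff 42.3 − 4.3×1.9 = 34.13) won't mimic when 34.13 ≥ 73.6 − 4.3·d*, i.e. d* ≥ 9.18.
Both must hold, so d* = max(4.21, 9.18) = 9.18. The mid-fitness type's constraint binds.

9.18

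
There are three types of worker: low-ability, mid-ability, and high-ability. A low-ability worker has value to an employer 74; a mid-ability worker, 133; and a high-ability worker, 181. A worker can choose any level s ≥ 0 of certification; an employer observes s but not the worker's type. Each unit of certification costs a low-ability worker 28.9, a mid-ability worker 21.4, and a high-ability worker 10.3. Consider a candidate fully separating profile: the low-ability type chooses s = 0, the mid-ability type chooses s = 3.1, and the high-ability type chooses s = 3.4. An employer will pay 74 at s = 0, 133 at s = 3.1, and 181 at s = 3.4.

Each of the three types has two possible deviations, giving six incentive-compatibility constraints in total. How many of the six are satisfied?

3

Mid-ability (own payoff 133 − 21.4×3.1 = 66.66): to s=0 gives 74 → profitable ✗; to s=3.4 gives 181 − 21.4×3.4 = 108.24 → profitable ✗.
Low-ability (own payoff 74): to s=3.1 gives 133 − 28.9×3.1 = 43.41 → no gain ✓; to s=3.4 gives 181 − 28.9×3.4 = 82.74 → profitable ✗.
High-ability (own payoff 181 − 10.3×3.4 = 145.98): to s=0 gives 74 → no gain ✓; to s=3.1 gives 133 − 10.3×3.1 = 101.07 → no gain ✓.
3 of the 6 constraints hold; not an equilibrium.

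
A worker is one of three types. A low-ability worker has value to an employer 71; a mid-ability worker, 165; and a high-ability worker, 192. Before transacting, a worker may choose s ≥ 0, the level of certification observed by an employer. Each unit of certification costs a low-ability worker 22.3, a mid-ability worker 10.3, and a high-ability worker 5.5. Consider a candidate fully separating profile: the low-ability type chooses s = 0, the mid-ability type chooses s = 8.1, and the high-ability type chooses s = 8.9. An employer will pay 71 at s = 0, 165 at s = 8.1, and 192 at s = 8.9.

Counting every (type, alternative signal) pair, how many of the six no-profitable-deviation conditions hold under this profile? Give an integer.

High-ability (own payoff 192 − 5.5×8.9 = 143.05): to s=0 gives 71 → no gain ✓; to s=8.1 gives 165 − 5.5×8.1 = 120.45 → no gain ✓.
Low-ability (own payoff 71): to s=8.1 gives 165 − 22.3×8.1 = -15.63 → no gain ✓; to s=8.9 gives 192 − 22.3×8.9 = -6.47 → no gain ✓.
Mid-ability (own payoff 165 − 10.3×8.1 = 81.57): to s=0 gives 71 → no gain ✓; to s=8.9 gives 192 − 10.3×8.9 = 100.33 → profitable ✗.
5 of the 6 constraints hold; not an equilibrium.

5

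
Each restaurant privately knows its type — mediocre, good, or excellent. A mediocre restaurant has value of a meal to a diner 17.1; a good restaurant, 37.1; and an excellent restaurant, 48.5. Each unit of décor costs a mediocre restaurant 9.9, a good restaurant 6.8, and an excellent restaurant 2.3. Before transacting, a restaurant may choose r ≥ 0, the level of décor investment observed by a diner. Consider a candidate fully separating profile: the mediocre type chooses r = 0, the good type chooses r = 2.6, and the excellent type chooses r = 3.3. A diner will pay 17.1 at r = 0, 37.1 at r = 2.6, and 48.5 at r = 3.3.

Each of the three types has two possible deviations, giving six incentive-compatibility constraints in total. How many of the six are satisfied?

Mediocre (own payoff 17.1): to r=2.6 gives 37.1 − 9.9×2.6 = 11.36 → no gain ✓; to r=3.3 gives 48.5 − 9.9×3.3 = 15.83 → no gain ✓.
Good (own payoff 37.1 − 6.8×2.6 = 19.42): to r=0 gives 17.1 → no gain ✓; to r=3.3 gives 48.5 − 6.8×3.3 = 26.06 → profitable ✗.
Excellent (own payoff 48.5 − 2.3×3.3 = 40.91): to r=0 gives 17.1 → no gain ✓; to r=2.6 gives 37.1 − 2.3×2.6 = 31.12 → no gain ✓.
5 of the 6 constraints hold; not an equilibrium.

5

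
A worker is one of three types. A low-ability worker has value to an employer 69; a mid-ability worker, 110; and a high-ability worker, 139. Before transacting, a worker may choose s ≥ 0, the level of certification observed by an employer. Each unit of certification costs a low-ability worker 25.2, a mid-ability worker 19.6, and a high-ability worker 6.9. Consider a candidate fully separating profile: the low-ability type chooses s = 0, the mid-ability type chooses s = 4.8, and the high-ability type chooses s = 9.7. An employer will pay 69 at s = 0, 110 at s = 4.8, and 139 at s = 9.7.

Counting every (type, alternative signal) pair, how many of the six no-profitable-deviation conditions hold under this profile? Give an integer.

4

Mid-ability (own payoff 110 − 19.6×4.8 = 15.92): to s=0 gives 69 → profitable ✗; to s=9.7 gives 139 − 19.6×9.7 = -51.12 → no gain ✓.
Low-ability (own payoff 69): to s=4.8 gives 110 − 25.2×4.8 = -10.96 → no gain ✓; to s=9.7 gives 139 − 25.2×9.7 = -105.44 → no gain ✓.
High-ability (own payoff 139 − 6.9×9.7 = 72.07): to s=0 gives 69 → no gain ✓; to s=4.8 gives 110 − 6.9×4.8 = 76.88 → profitable ✗.
4 of the 6 constraints hold; not an equilibrium.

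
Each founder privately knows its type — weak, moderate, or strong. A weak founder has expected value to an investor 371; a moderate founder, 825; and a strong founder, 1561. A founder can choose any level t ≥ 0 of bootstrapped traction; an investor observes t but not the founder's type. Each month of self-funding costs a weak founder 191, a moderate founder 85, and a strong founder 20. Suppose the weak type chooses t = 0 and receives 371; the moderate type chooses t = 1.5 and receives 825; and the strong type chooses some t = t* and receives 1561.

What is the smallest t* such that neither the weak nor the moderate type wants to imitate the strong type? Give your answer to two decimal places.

Weak type (on-path payoff 371) won't mimic when 371 ≥ 1561 − 191·t*, i.e. t* ≥ 6.23.
Moderate type (on-path payoff 825 − 85×1.5 = 697.5) won't mimic when 697.5 ≥ 1561 − 85·t*, i.e. t* ≥ 10.16.
Both must hold, so t* = max(6.23, 10.16) = 10.16. The moderate type's constraint binds.

10.16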